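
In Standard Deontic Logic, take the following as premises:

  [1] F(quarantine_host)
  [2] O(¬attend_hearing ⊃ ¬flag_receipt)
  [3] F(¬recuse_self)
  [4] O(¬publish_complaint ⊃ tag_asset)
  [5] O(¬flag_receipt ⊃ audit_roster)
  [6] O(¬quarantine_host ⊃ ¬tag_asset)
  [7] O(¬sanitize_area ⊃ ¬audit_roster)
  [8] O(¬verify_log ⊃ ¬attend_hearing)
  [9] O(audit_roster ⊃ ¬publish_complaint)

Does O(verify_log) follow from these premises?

Premise 1 is F(quarantine_host), i.e. O(¬quarantine_host).
From O(¬quarantine_host) and premise 6, O(¬quarantine_host ⊃ ¬tag_asset), we obtain O(¬tag_asset).
Premise 4 is O(¬publish_complaint ⊃ tag_asset); contrapositively O(¬tag_asset ⊃ publish_complaint). Since O(¬tag_asset) holds, K gives O(publish_complaint).
Premise 9, O(audit_roster ⊃ ¬publish_complaint), contraposes to O(publish_complaint ⊃ ¬audit_roster); with O(publish_complaint) we get O(¬audit_roster).
Premise 5, O(¬flag_receipt ⊃ audit_roster), contraposes to O(¬audit_roster ⊃ flag_receipt); with O(¬audit_roster) we get O(flag_receipt).
The contrapositive of premise 2 (O(¬attend_hearing ⊃ ¬flag_receipt)) is O(flag_receipt ⊃ attend_hearing), and O(flag_receipt) is already established, so O(attend_hearing).
Premise 8 is O(¬verify_log ⊃ ¬attend_hearing); contrapositively O(attend_hearing ⊃ verify_log). Since O(attend_hearing) holds, K gives O(verify_log).
Premises 3, 7 do not contribute to this derivation.
So O(verify_log) follows.

Yes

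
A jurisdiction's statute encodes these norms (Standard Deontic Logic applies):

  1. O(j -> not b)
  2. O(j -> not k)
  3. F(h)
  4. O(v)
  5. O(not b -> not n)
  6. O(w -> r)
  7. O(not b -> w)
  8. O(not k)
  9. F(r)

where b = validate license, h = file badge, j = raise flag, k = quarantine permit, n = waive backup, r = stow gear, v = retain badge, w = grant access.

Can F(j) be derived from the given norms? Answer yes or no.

Yes

F(r) at premise 9 means O(not r).
The contrapositive of premise 6 (O(w -> r)) is O(not r -> not w), and O(not r) is already established, so O(not w).
Premise 7, O(not b -> w), contraposes to O(not w -> b); with O(not w) we get O(b).
The contrapositive of premise 1 (O(j -> not b)) is O(b -> not j), and O(b) is already established, so O(not j).
Premises 2, 3, 4, 5, 8 do not contribute to this derivation.
So O(not j) holds, i.e. F(j). The claim follows.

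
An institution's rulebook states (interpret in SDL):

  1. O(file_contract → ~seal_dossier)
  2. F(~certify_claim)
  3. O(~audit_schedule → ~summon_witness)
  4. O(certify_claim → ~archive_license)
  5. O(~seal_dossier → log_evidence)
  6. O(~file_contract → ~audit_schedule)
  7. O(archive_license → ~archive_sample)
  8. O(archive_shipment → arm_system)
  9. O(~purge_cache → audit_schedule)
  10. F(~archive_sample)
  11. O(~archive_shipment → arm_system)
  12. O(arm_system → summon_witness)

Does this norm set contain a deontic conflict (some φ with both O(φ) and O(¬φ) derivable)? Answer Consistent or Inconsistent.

Premise 7 is O(archive_license → ~archive_sample), but O(archive_license) is not derivable from the premises, so it does not yield O(~archive_sample).
So O(~archive_sample) is not derivable, and the apparent clash with O(archive_sample) does not arise.
A world satisfying every obligation exists (e.g. archive_license=false, archive_sample=true, archive_shipment=false, arm_system=true, audit_schedule=true, certify_claim=true, file_contract=true, log_evidence=true, purge_cache=false, seal_dossier=false, summon_witness=true); no atom is both obligatory and forbidden, so the set is consistent.

Consistent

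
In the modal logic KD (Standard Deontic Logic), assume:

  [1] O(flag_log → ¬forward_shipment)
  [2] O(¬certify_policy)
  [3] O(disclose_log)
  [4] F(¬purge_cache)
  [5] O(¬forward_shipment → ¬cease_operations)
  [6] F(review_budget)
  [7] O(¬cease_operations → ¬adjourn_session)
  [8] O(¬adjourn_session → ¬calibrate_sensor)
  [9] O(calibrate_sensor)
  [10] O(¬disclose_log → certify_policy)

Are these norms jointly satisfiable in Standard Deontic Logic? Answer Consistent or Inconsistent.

Consistent

Premise 10 is O(¬disclose_log → certify_policy), but O(¬disclose_log) is not derivable from the premises, so it does not yield O(certify_policy).
So O(certify_policy) is not derivable, and the apparent clash with O(¬certify_policy) does not arise.
A world satisfying every obligation exists (e.g. adjourn_session=true, calibrate_sensor=true, cease_operations=true, certify_policy=false, disclose_log=true, flag_log=false, forward_shipment=true, purge_cache=true, review_budget=false); no atom is both obligatory and forbidden, so the set is consistent.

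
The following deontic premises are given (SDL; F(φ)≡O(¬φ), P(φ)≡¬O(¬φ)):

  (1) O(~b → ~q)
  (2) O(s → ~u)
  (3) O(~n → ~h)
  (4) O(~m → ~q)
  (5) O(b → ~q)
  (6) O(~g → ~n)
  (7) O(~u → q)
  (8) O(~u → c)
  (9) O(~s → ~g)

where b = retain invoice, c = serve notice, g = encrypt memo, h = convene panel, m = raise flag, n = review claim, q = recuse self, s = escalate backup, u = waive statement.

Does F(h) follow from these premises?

Premises 5 and 1 are O(b → ~q) and O(~b → ~q); every ideal world satisfies b or ~b, so in either case ~q holds — hence O(~q).
Premise 7, O(~u → q), contraposes to O(~q → u); with O(~q) we get O(u).
Premise 2, O(s → ~u), contraposes to O(u → ~s); with O(u) we get O(~s).
From O(~s) and premise 9, O(~s → ~g), we obtain O(~g).
With premise 6, O(~g → ~n), the K-axiom yields O(~n).
With premise 3, O(~n → ~h), the K-axiom yields O(~h).
Premises 4, 8 do not contribute to this derivation.
So O(~h) holds, i.e. F(h). The claim follows.

Yes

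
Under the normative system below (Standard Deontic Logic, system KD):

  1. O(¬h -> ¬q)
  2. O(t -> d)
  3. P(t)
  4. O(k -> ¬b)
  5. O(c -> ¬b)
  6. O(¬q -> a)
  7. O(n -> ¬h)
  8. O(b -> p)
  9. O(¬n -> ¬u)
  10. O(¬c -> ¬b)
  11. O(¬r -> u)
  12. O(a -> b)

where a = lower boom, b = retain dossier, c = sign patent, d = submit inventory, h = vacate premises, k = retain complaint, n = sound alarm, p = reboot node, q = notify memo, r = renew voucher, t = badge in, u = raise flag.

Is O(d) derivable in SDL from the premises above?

No

Premise 2 is O(t -> d), but O(t) is not derivable from the premises (the permission P(t) asserts only ¬O(¬t), not O(t)), so it does not yield O(d).
No other premise forces O(d). An ideal world satisfying every premise can still have d false, so O(d) is not derivable.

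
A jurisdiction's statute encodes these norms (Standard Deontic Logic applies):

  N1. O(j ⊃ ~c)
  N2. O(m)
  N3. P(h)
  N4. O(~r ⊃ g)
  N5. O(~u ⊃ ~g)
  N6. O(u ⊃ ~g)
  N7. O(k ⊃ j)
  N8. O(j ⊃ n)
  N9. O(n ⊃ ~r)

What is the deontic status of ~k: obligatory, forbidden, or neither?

Obligatory

By case analysis on ~u: premise 5 gives O(~u ⊃ ~g) and premise 6 gives O(u ⊃ ~g), so O(~g) either way.
Premise 4, O(~r ⊃ g), contraposes to O(~g ⊃ r); with O(~g) we get O(r).
Premise 9 is O(n ⊃ ~r); contrapositively O(r ⊃ ~n). Since O(r) holds, K gives O(~n).
Premise 8, O(j ⊃ n), contraposes to O(~n ⊃ ~j); with O(~n) we get O(~j).
Premise 7, O(k ⊃ j), contraposes to O(~j ⊃ ~k); with O(~j) we get O(~k).
Premises 1, 2, 3 do not contribute to this derivation.
Hence ~k is obligatory.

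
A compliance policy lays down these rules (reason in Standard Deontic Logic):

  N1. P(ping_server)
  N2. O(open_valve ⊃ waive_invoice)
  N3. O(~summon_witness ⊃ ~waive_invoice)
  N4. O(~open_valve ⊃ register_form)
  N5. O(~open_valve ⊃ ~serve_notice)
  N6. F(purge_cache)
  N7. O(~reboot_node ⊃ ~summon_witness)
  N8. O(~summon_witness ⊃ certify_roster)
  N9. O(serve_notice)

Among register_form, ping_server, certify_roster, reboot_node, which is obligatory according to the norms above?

reboot_node

From premise 9 we have O(serve_notice).
The contrapositive of premise 5 (O(~open_valve ⊃ ~serve_notice)) is O(serve_notice ⊃ open_valve), and O(serve_notice) is already established, so O(open_valve).
Premise 2 is O(open_valve ⊃ waive_invoice); since O(open_valve), deontic closure gives O(waive_invoice).
Premise 3 is O(~summon_witness ⊃ ~waive_invoice); contrapositively O(waive_invoice ⊃ summon_witness). Since O(waive_invoice) holds, K gives O(summon_witness).
Premise 7 is O(~reboot_node ⊃ ~summon_witness); contrapositively O(summon_witness ⊃ reboot_node). Since O(summon_witness) holds, K gives O(reboot_node).
So O(reboot_node) holds — reboot_node is obligatory. None of the other listed options is made obligatory by any chain of premises.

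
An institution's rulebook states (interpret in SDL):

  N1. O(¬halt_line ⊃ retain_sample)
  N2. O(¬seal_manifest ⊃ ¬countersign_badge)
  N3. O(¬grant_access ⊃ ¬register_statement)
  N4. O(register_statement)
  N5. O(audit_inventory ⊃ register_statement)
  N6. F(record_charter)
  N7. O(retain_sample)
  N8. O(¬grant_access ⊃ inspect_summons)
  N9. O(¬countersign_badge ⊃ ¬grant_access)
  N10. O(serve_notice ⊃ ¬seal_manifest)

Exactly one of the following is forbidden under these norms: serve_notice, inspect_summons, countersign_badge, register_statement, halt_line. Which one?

Premise 4 gives O(register_statement).
The contrapositive of premise 3 (O(¬grant_access ⊃ ¬register_statement)) is O(register_statement ⊃ grant_access), and O(register_statement) is already established, so O(grant_access).
Premise 9, O(¬countersign_badge ⊃ ¬grant_access), contraposes to O(grant_access ⊃ countersign_badge); with O(grant_access) we get O(countersign_badge).
Premise 2, O(¬seal_manifest ⊃ ¬countersign_badge), contraposes to O(countersign_badge ⊃ seal_manifest); with O(countersign_badge) we get O(seal_manifest).
Premise 10, O(serve_notice ⊃ ¬seal_manifest), contraposes to O(seal_manifest ⊃ ¬serve_notice); with O(seal_manifest) we get O(¬serve_notice).
So O(¬serve_notice) holds, i.e. serve_notice is forbidden. None of the other listed options is forbidden under the premises.

serve_notice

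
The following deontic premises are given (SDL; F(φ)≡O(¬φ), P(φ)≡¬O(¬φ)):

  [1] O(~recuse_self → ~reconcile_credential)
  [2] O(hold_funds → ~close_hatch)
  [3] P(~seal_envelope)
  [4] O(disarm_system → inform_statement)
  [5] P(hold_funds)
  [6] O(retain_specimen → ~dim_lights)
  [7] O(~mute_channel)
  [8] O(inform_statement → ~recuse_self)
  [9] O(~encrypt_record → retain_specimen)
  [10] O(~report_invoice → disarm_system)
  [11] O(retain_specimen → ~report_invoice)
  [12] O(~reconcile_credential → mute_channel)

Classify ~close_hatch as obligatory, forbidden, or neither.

Neither

Premise 2 is O(hold_funds → ~close_hatch), but O(hold_funds) is not derivable from the premises (the permission P(hold_funds) asserts only ~O(~hold_funds), not O(hold_funds)), so it does not yield O(~close_hatch).
No premise or chain of K-axiom applications forces O(~close_hatch), and none forces O(close_hatch). So ~close_hatch is neither obligatory nor forbidden under these norms.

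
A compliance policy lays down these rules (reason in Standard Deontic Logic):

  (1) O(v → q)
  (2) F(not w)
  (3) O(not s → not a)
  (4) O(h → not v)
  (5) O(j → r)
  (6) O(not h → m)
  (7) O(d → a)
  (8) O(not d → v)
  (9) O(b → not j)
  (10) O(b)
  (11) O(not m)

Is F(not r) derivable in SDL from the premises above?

Premise 5 is O(j → r), but O(j) is not derivable from the premises, so it does not yield O(r).
No other premise forces O(r). An ideal world satisfying every premise can still have not r true, so F(not r) is not derivable.

No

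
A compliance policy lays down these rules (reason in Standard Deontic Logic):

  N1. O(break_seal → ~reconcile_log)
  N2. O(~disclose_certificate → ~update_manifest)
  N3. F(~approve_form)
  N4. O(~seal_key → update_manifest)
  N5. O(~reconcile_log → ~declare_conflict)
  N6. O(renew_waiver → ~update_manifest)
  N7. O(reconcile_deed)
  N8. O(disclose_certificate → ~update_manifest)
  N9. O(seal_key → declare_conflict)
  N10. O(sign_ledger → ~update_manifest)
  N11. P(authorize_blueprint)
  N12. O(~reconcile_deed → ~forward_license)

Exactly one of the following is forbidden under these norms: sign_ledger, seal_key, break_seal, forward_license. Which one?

break_seal

Premises 2 and 8 are O(~disclose_certificate → ~update_manifest) and O(disclose_certificate → ~update_manifest); every ideal world satisfies ~disclose_certificate or disclose_certificate, so in either case ~update_manifest holds — hence O(~update_manifest).
Premise 4, O(~seal_key → update_manifest), contraposes to O(~update_manifest → seal_key); with O(~update_manifest) we get O(seal_key).
Applying K to premise 9 (O(seal_key → declare_conflict)) and O(seal_key) yields O(declare_conflict).
Premise 5 is O(~reconcile_log → ~declare_conflict); contrapositively O(declare_conflict → reconcile_log). Since O(declare_conflict) holds, K gives O(reconcile_log).
Premise 1, O(break_seal → ~reconcile_log), contraposes to O(reconcile_log → ~break_seal); with O(reconcile_log) we get O(~break_seal).
So O(~break_seal) holds, i.e. break_seal is forbidden. None of the other listed options is forbidden under the premises.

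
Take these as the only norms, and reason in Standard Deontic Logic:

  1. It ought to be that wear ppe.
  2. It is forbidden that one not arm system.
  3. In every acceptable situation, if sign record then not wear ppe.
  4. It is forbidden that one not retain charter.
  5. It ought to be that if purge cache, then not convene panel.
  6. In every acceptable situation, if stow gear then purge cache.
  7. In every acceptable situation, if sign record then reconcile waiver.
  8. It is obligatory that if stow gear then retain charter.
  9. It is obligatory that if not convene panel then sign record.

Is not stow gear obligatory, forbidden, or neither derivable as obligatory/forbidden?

Obligatory

Premise 1 states O(wear_ppe) outright.
The contrapositive of premise 3 (O(sign_record → ¬wear_ppe)) is O(wear_ppe → ¬sign_record), and O(wear_ppe) is already established, so O(¬sign_record).
Premise 9, O(¬convene_panel → sign_record), contraposes to O(¬sign_record → convene_panel); with O(¬sign_record) we get O(convene_panel).
The contrapositive of premise 5 (O(purge_cache → ¬convene_panel)) is O(convene_panel → ¬purge_cache), and O(convene_panel) is already established, so O(¬purge_cache).
Premise 6 is O(stow_gear → purge_cache); contrapositively O(¬purge_cache → ¬stow_gear). Since O(¬purge_cache) holds, K gives O(¬stow_gear).
Premises 2, 4, 7, 8 do not contribute to this derivation.
Hence ¬stow_gear is obligatory.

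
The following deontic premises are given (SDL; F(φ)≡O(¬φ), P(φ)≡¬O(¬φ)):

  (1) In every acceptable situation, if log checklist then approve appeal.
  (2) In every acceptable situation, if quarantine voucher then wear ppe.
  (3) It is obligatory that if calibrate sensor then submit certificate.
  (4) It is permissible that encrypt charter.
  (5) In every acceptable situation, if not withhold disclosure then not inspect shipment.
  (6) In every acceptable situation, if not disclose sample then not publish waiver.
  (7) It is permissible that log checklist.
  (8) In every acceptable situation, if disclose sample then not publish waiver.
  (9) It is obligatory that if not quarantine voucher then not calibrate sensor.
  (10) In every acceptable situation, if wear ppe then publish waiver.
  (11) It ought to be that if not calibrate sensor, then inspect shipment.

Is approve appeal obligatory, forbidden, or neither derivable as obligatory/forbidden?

Neither

Premise 1 is O(log_checklist → approve_appeal), but O(log_checklist) is not derivable from the premises (the permission P(log_checklist) asserts only ¬O(¬log_checklist), not O(log_checklist)), so it does not yield O(approve_appeal).
No premise or chain of K-axiom applications forces O(approve_appeal), and none forces O(¬approve_appeal). So approve_appeal is neither obligatory nor forbidden under these norms.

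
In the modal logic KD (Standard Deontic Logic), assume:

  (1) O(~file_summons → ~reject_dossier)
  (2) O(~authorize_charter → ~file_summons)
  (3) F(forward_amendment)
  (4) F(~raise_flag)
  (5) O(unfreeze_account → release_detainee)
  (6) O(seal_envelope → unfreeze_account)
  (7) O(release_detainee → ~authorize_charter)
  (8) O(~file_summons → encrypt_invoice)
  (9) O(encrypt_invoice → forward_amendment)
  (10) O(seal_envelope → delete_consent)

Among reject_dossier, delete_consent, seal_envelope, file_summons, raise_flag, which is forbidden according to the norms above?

seal_envelope

Premise 3 is F(forward_amendment), i.e. O(~forward_amendment).
Premise 9 is O(encrypt_invoice → forward_amendment); contrapositively O(~forward_amendment → ~encrypt_invoice). Since O(~forward_amendment) holds, K gives O(~encrypt_invoice).
Premise 8, O(~file_summons → encrypt_invoice), contraposes to O(~encrypt_invoice → file_summons); with O(~encrypt_invoice) we get O(file_summons).
Premise 2 is O(~authorize_charter → ~file_summons); contrapositively O(file_summons → authorize_charter). Since O(file_summons) holds, K gives O(authorize_charter).
Premise 7, O(release_detainee → ~authorize_charter), contraposes to O(authorize_charter → ~release_detainee); with O(authorize_charter) we get O(~release_detainee).
Premise 5 is O(unfreeze_account → release_detainee); contrapositively O(~release_detainee → ~unfreeze_account). Since O(~release_detainee) holds, K gives O(~unfreeze_account).
The contrapositive of premise 6 (O(seal_envelope → unfreeze_account)) is O(~unfreeze_account → ~seal_envelope), and O(~unfreeze_account) is already established, so O(~seal_envelope).
So O(~seal_envelope) holds, i.e. seal_envelope is forbidden. None of the other listed options is forbidden under the premises.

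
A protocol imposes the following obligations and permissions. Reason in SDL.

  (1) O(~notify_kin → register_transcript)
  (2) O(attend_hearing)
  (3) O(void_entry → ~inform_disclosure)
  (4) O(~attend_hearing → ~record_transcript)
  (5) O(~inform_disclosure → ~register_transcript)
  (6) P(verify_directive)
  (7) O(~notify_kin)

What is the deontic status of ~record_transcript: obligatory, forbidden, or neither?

Neither

Premise 4 is O(~attend_hearing → ~record_transcript), but O(~attend_hearing) is not derivable from the premises, so it does not yield O(~record_transcript).
No premise or chain of K-axiom applications forces O(~record_transcript), and none forces O(record_transcript). So ~record_transcript is neither obligatory nor forbidden under these norms.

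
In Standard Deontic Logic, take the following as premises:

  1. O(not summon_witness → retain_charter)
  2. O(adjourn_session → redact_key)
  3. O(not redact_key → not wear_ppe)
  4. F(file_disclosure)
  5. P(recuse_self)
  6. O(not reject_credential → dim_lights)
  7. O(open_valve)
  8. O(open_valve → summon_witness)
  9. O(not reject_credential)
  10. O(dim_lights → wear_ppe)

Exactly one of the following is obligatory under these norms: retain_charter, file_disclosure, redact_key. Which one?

redact_key

Premise 9 states O(not reject_credential) outright.
Premise 6 is O(not reject_credential → dim_lights); since O(not reject_credential), deontic closure gives O(dim_lights).
Premise 10 is O(dim_lights → wear_ppe); since O(dim_lights), deontic closure gives O(wear_ppe).
Premise 3 is O(not redact_key → not wear_ppe); contrapositively O(wear_ppe → redact_key). Since O(wear_ppe) holds, K gives O(redact_key).
So O(redact_key) holds — redact_key is obligatory. None of the other listed options is made obligatory by any chain of premises.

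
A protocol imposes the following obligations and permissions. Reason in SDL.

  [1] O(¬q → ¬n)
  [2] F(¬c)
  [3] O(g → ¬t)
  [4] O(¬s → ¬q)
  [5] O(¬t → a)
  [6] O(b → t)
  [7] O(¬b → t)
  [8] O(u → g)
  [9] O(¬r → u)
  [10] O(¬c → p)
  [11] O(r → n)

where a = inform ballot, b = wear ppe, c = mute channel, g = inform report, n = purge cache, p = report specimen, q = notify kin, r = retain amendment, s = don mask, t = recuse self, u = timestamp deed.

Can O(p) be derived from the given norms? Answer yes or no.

Premise 10 is O(¬c → p), but O(¬c) is not derivable from the premises, so it does not yield O(p).
No other premise forces O(p). An ideal world satisfying every premise can still have p false, so O(p) is not derivable.

No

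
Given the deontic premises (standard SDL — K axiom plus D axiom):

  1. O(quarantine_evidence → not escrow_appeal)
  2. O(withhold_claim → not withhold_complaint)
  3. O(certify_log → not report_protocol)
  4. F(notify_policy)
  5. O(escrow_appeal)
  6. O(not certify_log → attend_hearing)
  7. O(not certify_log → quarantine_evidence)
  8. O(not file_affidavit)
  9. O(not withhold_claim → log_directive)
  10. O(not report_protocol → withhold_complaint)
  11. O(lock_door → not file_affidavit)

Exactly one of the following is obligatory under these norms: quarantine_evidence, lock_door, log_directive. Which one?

Premise 5 states O(escrow_appeal) outright.
Premise 1 is O(quarantine_evidence → not escrow_appeal); contrapositively O(escrow_appeal → not quarantine_evidence). Since O(escrow_appeal) holds, K gives O(not quarantine_evidence).
The contrapositive of premise 7 (O(not certify_log → quarantine_evidence)) is O(not quarantine_evidence → certify_log), and O(not quarantine_evidence) is already established, so O(certify_log).
From O(certify_log) and premise 3, O(certify_log → not report_protocol), we obtain O(not report_protocol).
With premise 10, O(not report_protocol → withhold_complaint), the K-axiom yields O(withhold_complaint).
Premise 2 is O(withhold_claim → not withhold_complaint); contrapositively O(withhold_complaint → not withhold_claim). Since O(withhold_complaint) holds, K gives O(not withhold_claim).
Premise 9 is O(not withhold_claim → log_directive); since O(not withhold_claim), deontic closure gives O(log_directive).
So O(log_directive) holds — log_directive is obligatory. None of the other listed options is made obligatory by any chain of premises.

log_directive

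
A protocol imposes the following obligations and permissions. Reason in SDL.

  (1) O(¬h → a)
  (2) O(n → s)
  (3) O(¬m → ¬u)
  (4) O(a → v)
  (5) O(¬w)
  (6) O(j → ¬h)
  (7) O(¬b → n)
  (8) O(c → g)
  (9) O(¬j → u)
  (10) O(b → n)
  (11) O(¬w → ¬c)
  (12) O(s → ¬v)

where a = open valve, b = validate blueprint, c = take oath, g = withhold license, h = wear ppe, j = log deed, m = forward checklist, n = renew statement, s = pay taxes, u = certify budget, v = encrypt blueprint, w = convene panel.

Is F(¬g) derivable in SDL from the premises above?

No

Premise 8 is O(c → g), but O(c) is not derivable from the premises, so it does not yield O(g).
No other premise forces O(g). An ideal world satisfying every premise can still have ¬g true, so F(¬g) is not derivable.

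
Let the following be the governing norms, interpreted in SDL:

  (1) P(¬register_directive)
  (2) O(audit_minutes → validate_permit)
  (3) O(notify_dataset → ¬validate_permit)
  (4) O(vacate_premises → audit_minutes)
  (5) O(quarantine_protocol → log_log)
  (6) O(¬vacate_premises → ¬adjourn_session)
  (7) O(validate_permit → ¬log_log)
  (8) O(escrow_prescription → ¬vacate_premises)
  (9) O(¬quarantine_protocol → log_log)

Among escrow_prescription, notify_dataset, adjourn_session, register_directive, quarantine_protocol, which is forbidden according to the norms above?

adjourn_session

Premises 9 and 5 cover both cases: O(¬quarantine_protocol → log_log) and O(quarantine_protocol → log_log). Since ¬quarantine_protocol ∨ quarantine_protocol is a tautology, O(log_log) follows.
Premise 7 is O(validate_permit → ¬log_log); contrapositively O(log_log → ¬validate_permit). Since O(log_log) holds, K gives O(¬validate_permit).
The contrapositive of premise 2 (O(audit_minutes → validate_permit)) is O(¬validate_permit → ¬audit_minutes), and O(¬validate_permit) is already established, so O(¬audit_minutes).
Premise 4 is O(vacate_premises → audit_minutes); contrapositively O(¬audit_minutes → ¬vacate_premises). Since O(¬audit_minutes) holds, K gives O(¬vacate_premises).
Applying K to premise 6 (O(¬vacate_premises → ¬adjourn_session)) and O(¬vacate_premises) yields O(¬adjourn_session).
So O(¬adjourn_session) holds, i.e. adjourn_session is forbidden. None of the other listed options is forbidden under the premises.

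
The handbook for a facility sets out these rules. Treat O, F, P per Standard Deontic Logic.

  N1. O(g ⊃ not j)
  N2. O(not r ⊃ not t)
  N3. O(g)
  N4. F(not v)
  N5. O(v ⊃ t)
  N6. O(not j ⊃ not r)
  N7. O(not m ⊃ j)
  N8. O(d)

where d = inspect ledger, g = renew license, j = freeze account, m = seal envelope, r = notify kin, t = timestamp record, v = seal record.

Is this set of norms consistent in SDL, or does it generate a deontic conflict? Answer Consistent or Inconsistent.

F(not v) at premise 4 means O(v).
With premise 5, O(v ⊃ t), the K-axiom yields O(t).
The contrapositive of premise 2 (O(not r ⊃ not t)) is O(t ⊃ r), and O(t) is already established, so O(r).
Premise 6 is O(not j ⊃ not r); contrapositively O(r ⊃ j). Since O(r) holds, K gives O(j).
Premise 1 is O(g ⊃ not j); contrapositively O(j ⊃ not g). Since O(j) holds, K gives O(not g).
Yet premise 3 states O(g).
We now have both O(not g) and O(g) — g is simultaneously obligatory and forbidden, violating the D-axiom.

Inconsistent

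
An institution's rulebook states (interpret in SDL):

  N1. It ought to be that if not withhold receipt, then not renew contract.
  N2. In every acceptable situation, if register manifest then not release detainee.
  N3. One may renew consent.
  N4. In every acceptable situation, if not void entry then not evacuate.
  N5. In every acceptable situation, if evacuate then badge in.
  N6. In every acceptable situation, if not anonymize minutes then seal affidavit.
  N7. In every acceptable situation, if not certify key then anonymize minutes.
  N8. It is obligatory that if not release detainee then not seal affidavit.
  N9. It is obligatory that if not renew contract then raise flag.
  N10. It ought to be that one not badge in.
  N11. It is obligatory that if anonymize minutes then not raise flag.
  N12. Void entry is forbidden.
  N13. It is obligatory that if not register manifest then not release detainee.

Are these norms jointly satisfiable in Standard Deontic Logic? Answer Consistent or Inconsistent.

Premise 5 is O(evacuate → badge_in), but O(evacuate) is not derivable from the premises, so it does not yield O(badge_in).
So O(badge_in) is not derivable, and the apparent clash with O(¬badge_in) does not arise.
A world satisfying every obligation exists (e.g. anonymize_minutes=true, badge_in=false, certify_key=false, evacuate=false, raise_flag=false, register_manifest=false, release_detainee=false, renew_consent=false, renew_contract=true, seal_affidavit=false, void_entry=false, withhold_receipt=true); no atom is both obligatory and forbidden, so the set is consistent.

Consistent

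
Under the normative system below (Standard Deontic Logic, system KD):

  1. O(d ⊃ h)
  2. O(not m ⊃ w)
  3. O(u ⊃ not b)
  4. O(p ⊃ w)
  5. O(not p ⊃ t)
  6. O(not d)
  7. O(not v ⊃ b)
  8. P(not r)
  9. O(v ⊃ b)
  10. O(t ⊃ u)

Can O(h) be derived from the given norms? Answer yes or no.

No

Premise 1 is O(d ⊃ h), but O(d) is not derivable from the premises, so it does not yield O(h).
No other premise forces O(h). An ideal world satisfying every premise can still have h false, so O(h) is not derivable.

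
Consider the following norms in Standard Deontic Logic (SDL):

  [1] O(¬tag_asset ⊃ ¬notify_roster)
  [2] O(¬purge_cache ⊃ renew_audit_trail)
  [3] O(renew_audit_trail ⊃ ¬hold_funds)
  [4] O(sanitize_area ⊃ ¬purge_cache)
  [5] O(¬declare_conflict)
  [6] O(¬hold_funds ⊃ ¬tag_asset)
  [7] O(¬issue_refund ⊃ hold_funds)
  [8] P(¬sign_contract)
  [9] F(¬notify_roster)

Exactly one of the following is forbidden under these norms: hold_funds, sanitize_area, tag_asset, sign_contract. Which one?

F(¬notify_roster) at premise 9 means O(notify_roster).
Premise 1, O(¬tag_asset ⊃ ¬notify_roster), contraposes to O(notify_roster ⊃ tag_asset); with O(notify_roster) we get O(tag_asset).
Premise 6, O(¬hold_funds ⊃ ¬tag_asset), contraposes to O(tag_asset ⊃ hold_funds); with O(tag_asset) we get O(hold_funds).
Premise 3 is O(renew_audit_trail ⊃ ¬hold_funds); contrapositively O(hold_funds ⊃ ¬renew_audit_trail). Since O(hold_funds) holds, K gives O(¬renew_audit_trail).
Premise 2, O(¬purge_cache ⊃ renew_audit_trail), contraposes to O(¬renew_audit_trail ⊃ purge_cache); with O(¬renew_audit_trail) we get O(purge_cache).
Premise 4 is O(sanitize_area ⊃ ¬purge_cache); contrapositively O(purge_cache ⊃ ¬sanitize_area). Since O(purge_cache) holds, K gives O(¬sanitize_area).
So O(¬sanitize_area) holds, i.e. sanitize_area is forbidden. None of the other listed options is forbidden under the premises.

sanitize_area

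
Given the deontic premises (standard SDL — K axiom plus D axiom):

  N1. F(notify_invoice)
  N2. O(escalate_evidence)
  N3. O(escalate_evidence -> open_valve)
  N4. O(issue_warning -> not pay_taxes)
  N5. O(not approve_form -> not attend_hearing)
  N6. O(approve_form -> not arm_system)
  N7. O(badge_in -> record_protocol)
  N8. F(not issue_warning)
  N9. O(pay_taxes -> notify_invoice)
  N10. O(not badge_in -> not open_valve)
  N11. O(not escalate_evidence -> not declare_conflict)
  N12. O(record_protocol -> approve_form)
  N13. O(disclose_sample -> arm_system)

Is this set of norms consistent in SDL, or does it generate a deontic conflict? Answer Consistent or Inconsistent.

Consistent

Premise 9 is O(pay_taxes -> notify_invoice), but O(pay_taxes) is not derivable from the premises, so it does not yield O(notify_invoice).
So O(notify_invoice) is not derivable, and the apparent clash with O(not notify_invoice) does not arise.
A world satisfying every obligation exists (e.g. approve_form=true, arm_system=false, attend_hearing=false, badge_in=true, declare_conflict=false, disclose_sample=false, escalate_evidence=true, issue_warning=true, notify_invoice=false, open_valve=true, pay_taxes=false, record_protocol=true); no atom is both obligatory and forbidden, so the set is consistent.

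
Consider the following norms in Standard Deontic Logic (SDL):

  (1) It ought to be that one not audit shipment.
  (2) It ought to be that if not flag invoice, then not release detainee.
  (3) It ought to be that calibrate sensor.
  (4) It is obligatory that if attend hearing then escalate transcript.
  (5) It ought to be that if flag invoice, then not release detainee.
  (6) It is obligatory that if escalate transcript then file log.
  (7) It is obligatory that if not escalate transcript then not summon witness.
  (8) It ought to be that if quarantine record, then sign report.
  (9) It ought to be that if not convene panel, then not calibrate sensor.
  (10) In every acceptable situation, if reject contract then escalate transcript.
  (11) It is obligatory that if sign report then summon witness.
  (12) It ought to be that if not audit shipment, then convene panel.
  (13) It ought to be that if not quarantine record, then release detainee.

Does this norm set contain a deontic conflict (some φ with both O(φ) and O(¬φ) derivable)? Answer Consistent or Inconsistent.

Consistent

Premise 9 is O(¬convene_panel → ¬calibrate_sensor), but O(¬convene_panel) is not derivable from the premises, so it does not yield O(¬calibrate_sensor).
So O(¬calibrate_sensor) is not derivable, and the apparent clash with O(calibrate_sensor) does not arise.
A world satisfying every obligation exists (e.g. attend_hearing=false, audit_shipment=false, calibrate_sensor=true, convene_panel=true, escalate_transcript=true, file_log=true, flag_invoice=false, quarantine_record=true, reject_contract=false, release_detainee=false, sign_report=true, summon_witness=true); no atom is both obligatory and forbidden, so the set is consistent.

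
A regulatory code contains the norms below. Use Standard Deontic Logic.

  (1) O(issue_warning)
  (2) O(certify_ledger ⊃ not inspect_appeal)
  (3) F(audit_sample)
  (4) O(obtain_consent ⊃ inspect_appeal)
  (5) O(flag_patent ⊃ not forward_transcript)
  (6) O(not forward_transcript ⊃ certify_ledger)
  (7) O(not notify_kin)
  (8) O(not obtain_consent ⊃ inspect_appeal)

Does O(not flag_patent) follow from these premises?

Yes

By case analysis on obtain_consent: premise 4 gives O(obtain_consent ⊃ inspect_appeal) and premise 8 gives O(not obtain_consent ⊃ inspect_appeal), so O(inspect_appeal) either way.
The contrapositive of premise 2 (O(certify_ledger ⊃ not inspect_appeal)) is O(inspect_appeal ⊃ not certify_ledger), and O(inspect_appeal) is already established, so O(not certify_ledger).
The contrapositive of premise 6 (O(not forward_transcript ⊃ certify_ledger)) is O(not certify_ledger ⊃ forward_transcript), and O(not certify_ledger) is already established, so O(forward_transcript).
Premise 5 is O(flag_patent ⊃ not forward_transcript); contrapositively O(forward_transcript ⊃ not flag_patent). Since O(forward_transcript) holds, K gives O(not flag_patent).
Premises 1, 3, 7 do not contribute to this derivation.
So O(not flag_patent) follows.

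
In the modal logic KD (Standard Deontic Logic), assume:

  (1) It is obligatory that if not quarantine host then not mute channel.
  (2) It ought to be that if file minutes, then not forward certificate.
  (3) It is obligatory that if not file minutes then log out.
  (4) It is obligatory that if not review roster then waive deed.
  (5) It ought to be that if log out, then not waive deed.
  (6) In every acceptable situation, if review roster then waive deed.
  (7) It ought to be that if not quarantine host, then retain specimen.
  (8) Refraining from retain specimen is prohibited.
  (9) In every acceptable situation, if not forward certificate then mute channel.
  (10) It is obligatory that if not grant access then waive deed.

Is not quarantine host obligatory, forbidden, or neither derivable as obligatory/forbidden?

Premises 4 and 6 are O(¬review_roster → waive_deed) and O(review_roster → waive_deed); every ideal world satisfies ¬review_roster or review_roster, so in either case waive_deed holds — hence O(waive_deed).
Premise 5 is O(log_out → ¬waive_deed); contrapositively O(waive_deed → ¬log_out). Since O(waive_deed) holds, K gives O(¬log_out).
Premise 3 is O(¬file_minutes → log_out); contrapositively O(¬log_out → file_minutes). Since O(¬log_out) holds, K gives O(file_minutes).
From O(file_minutes) and premise 2, O(file_minutes → ¬forward_certificate), we obtain O(¬forward_certificate).
Applying K to premise 9 (O(¬forward_certificate → mute_channel)) and O(¬forward_certificate) yields O(mute_channel).
The contrapositive of premise 1 (O(¬quarantine_host → ¬mute_channel)) is O(mute_channel → quarantine_host), and O(mute_channel) is already established, so O(quarantine_host).
Premises 7, 8, 10 do not contribute to this derivation.
Thus O(quarantine_host), which is F(¬quarantine_host): ¬quarantine_host is forbidden.

Forbidden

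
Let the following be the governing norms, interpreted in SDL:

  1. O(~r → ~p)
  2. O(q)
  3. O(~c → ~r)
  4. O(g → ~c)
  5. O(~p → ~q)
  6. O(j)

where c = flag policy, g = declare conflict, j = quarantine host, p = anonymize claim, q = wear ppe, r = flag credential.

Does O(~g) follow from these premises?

Premise 2 states O(q) outright.
Premise 5, O(~p → ~q), contraposes to O(q → p); with O(q) we get O(p).
Premise 1 is O(~r → ~p); contrapositively O(p → r). Since O(p) holds, K gives O(r).
Premise 3, O(~c → ~r), contraposes to O(r → c); with O(r) we get O(c).
The contrapositive of premise 4 (O(g → ~c)) is O(c → ~g), and O(c) is already established, so O(~g).
Premise 6 does not contribute to this derivation.
So O(~g) follows.

Yes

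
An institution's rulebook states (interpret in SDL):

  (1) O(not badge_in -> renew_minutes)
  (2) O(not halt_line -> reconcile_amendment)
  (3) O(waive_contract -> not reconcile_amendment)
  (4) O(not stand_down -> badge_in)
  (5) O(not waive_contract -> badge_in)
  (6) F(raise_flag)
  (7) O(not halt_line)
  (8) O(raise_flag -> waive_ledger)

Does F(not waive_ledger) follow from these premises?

Premise 8 is O(raise_flag -> waive_ledger), but O(raise_flag) is not derivable from the premises, so it does not yield O(waive_ledger).
No other premise forces O(waive_ledger). An ideal world satisfying every premise can still have not waive_ledger true, so F(not waive_ledger) is not derivable.

No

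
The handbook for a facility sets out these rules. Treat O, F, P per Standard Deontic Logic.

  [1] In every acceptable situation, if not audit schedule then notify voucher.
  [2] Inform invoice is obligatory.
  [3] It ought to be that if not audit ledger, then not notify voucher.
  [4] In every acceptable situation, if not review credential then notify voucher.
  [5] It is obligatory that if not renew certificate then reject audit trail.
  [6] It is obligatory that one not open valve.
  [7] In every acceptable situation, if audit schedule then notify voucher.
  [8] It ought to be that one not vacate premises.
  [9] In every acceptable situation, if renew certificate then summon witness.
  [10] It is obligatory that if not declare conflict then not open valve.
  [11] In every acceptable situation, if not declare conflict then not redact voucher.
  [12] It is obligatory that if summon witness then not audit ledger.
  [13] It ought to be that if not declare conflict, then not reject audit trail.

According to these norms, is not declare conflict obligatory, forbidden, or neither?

Premises 1 and 7 are O(¬audit_schedule → notify_voucher) and O(audit_schedule → notify_voucher); every ideal world satisfies ¬audit_schedule or audit_schedule, so in either case notify_voucher holds — hence O(notify_voucher).
The contrapositive of premise 3 (O(¬audit_ledger → ¬notify_voucher)) is O(notify_voucher → audit_ledger), and O(notify_voucher) is already established, so O(audit_ledger).
Premise 12, O(summon_witness → ¬audit_ledger), contraposes to O(audit_ledger → ¬summon_witness); with O(audit_ledger) we get O(¬summon_witness).
Premise 9, O(renew_certificate → summon_witness), contraposes to O(¬summon_witness → ¬renew_certificate); with O(¬summon_witness) we get O(¬renew_certificate).
Applying K to premise 5 (O(¬renew_certificate → reject_audit_trail)) and O(¬renew_certificate) yields O(reject_audit_trail).
The contrapositive of premise 13 (O(¬declare_conflict → ¬reject_audit_trail)) is O(reject_audit_trail → declare_conflict), and O(reject_audit_trail) is already established, so O(declare_conflict).
Premises 2, 4, 6, 8, 10, 11 do not contribute to this derivation.
Thus O(declare_conflict), which is F(¬declare_conflict): ¬declare_conflict is forbidden.

Forbidden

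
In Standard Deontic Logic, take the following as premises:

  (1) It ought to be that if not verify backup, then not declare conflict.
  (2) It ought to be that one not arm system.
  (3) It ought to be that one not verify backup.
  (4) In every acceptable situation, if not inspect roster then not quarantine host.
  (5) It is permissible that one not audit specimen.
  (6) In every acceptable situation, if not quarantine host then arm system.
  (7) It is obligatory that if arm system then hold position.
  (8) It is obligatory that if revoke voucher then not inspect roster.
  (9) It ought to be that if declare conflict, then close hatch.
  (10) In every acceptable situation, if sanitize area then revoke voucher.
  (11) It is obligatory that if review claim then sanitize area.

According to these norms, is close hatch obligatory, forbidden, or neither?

Premise 9 is O(declare_conflict → close_hatch), but O(declare_conflict) is not derivable from the premises, so it does not yield O(close_hatch).
No premise or chain of K-axiom applications forces O(close_hatch), and none forces O(¬close_hatch). So close_hatch is neither obligatory nor forbidden under these norms.

Neither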